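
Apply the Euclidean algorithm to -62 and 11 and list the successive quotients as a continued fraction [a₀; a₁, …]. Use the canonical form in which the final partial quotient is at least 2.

Run the Euclidean algorithm, recording each quotient:
-62 = -6·11 + 4, so a_0 = -6
11 = 2·4 + 3, so a_1 = 2
4 = 1·3 + 1, so a_2 = 1
3 = 3·1 + 0, so a_3 = 3

[-6; 2, 1, 3]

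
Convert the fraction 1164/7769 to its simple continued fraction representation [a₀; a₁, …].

Apply division with remainder until the remainder is 0:
1164 ÷ 7769 → quotient 0, remainder 1164
7769 ÷ 1164 → quotient 6, remainder 785
1164 ÷ 785 → quotient 1, remainder 379
785 ÷ 379 → quotient 2, remainder 27
379 ÷ 27 → quotient 14, remainder 1
27 ÷ 1 → quotient 27, remainder 0

[0; 6, 1, 2, 14, 27]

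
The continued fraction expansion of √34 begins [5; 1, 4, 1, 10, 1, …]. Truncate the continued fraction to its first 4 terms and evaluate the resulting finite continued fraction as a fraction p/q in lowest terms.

35/6

Start with 1.
4 + 1/(1/1) = 4 + 1/1 = 5/1
1 + 1/(5/1) = 1 + 1/5 = 6/5
5 + 1/(6/5) = 5 + 5/6 = 35/6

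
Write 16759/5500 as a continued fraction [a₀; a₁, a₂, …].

Apply division with remainder until the remainder is 0:
16759 = 3·5500 + 259, so a_0 = 3
5500 = 21·259 + 61, so a_1 = 21
259 = 4·61 + 15, so a_2 = 4
61 = 4·15 + 1, so a_3 = 4
15 = 15·1 + 0, so a_4 = 15

[3; 21, 4, 4, 15]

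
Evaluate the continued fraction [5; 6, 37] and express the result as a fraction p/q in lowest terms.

1152/223

a_0 = 5: 5/1
a_1 = 6: 31/6
a_2 = 37: 1152/223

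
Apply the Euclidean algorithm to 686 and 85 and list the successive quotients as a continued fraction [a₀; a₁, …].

Repeatedly divide and take the remainder:
686 = 8·85 + 6, so a_0 = 8
85 = 14·6 + 1, so a_1 = 14
6 = 6·1 + 0, so a_2 = 6

[8; 14, 6]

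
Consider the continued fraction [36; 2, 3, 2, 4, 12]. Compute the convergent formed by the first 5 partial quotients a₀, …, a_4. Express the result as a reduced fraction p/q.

2587/71

a_0 = 36: 36/1
a_1 = 2: 73/2
a_2 = 3: 255/7
a_3 = 2: 583/16
a_4 = 4: 2587/71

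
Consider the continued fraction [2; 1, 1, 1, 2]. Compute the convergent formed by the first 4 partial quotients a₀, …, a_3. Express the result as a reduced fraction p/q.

Start with 1.
1 + 1/(1/1) = 1 + 1/1 = 2/1
1 + 1/(2/1) = 1 + 1/2 = 3/2
2 + 1/(3/2) = 2 + 2/3 = 8/3

8/3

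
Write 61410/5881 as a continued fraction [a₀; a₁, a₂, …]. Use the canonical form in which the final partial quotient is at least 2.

Run the Euclidean algorithm, recording each quotient:
⌊61410/5881⌋ = 10, remainder 2600
⌊5881/2600⌋ = 2, remainder 681
⌊2600/681⌋ = 3, remainder 557
⌊681/557⌋ = 1, remainder 124
⌊557/124⌋ = 4, remainder 61
⌊124/61⌋ = 2, remainder 2
⌊61/2⌋ = 30, remainder 1
⌊2/1⌋ = 2, remainder 0

[10; 2, 3, 1, 4, 2, 30, 2]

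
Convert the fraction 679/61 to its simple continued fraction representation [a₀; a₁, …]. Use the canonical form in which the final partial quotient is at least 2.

[11; 7, 1, 1, 1, 2]

Apply division with remainder until the remainder is 0:
⌊679/61⌋ = 11, remainder 8
⌊61/8⌋ = 7, remainder 5
⌊8/5⌋ = 1, remainder 3
⌊5/3⌋ = 1, remainder 2
⌊3/2⌋ = 1, remainder 1
⌊2/1⌋ = 2, remainder 0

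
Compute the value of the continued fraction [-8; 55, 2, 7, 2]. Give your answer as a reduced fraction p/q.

-14168/1775

a_0 = -8: -8/1
a_1 = 55: -439/55
a_2 = 2: -886/111
a_3 = 7: -6641/832
a_4 = 2: -14168/1775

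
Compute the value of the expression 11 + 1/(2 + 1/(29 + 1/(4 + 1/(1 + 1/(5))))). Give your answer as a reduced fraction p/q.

Starting at the tail and folding back:
Start with 5.
1 + 1/(5/1) = 1 + 1/5 = 6/5
4 + 1/(6/5) = 4 + 5/6 = 29/6
29 + 1/(29/6) = 29 + 6/29 = 847/29
2 + 1/(847/29) = 2 + 29/847 = 1723/847
11 + 1/(1723/847) = 11 + 847/1723 = 19800/1723

19800/1723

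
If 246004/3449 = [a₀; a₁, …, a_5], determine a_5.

14

Apply division with remainder until the remainder is 0:
246004 = 71·3449 + 1125, so a_0 = 71
3449 = 3·1125 + 74, so a_1 = 3
1125 = 15·74 + 15, so a_2 = 15
74 = 4·15 + 14, so a_3 = 4
15 = 1·14 + 1, so a_4 = 1
14 = 14·1 + 0, so a_5 = 14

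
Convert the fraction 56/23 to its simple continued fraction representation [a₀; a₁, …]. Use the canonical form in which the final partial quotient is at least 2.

[2; 2, 3, 3]

⌊56/23⌋ = 2, remainder 10
⌊23/10⌋ = 2, remainder 3
⌊10/3⌋ = 3, remainder 1
⌊3/1⌋ = 3, remainder 0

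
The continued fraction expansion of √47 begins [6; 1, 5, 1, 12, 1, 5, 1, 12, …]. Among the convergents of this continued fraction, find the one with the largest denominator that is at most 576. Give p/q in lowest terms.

3942/575

List convergents until the denominator exceeds the bound:
a_0 = 6: 6/1  (≤ bound)
a_1 = 1: 7/1  (≤ bound)
a_2 = 5: 41/6  (≤ bound)
a_3 = 1: 48/7  (≤ bound)
a_4 = 12: 617/90  (≤ bound)
a_5 = 1: 665/97  (≤ bound)
a_6 = 5: 3942/575  (≤ bound)
a_7 = 1: 4607/672  (> 576, stop)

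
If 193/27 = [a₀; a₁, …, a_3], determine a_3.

⌊193/27⌋ = 7, remainder 4
⌊27/4⌋ = 6, remainder 3
⌊4/3⌋ = 1, remainder 1
⌊3/1⌋ = 3, remainder 0

3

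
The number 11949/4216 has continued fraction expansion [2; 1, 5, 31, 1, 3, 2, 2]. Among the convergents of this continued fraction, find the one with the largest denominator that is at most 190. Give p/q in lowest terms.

530/187

List convergents until the denominator exceeds the bound:
a_0 = 2: 2/1  (≤ bound)
a_1 = 1: 3/1  (≤ bound)
a_2 = 5: 17/6  (≤ bound)
a_3 = 31: 530/187  (≤ bound)
a_4 = 1: 547/193  (> 190, stop)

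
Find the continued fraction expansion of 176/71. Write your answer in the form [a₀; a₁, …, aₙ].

[2; 2, 11, 3]

Run the Euclidean algorithm, recording each quotient:
⌊176/71⌋ = 2, remainder 34
⌊71/34⌋ = 2, remainder 3
⌊34/3⌋ = 11, remainder 1
⌊3/1⌋ = 3, remainder 0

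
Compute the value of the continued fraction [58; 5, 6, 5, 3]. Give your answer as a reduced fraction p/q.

a_0 = 58: 58/1
a_1 = 5: 291/5
a_2 = 6: 1804/31
a_3 = 5: 9311/160
a_4 = 3: 29737/511

29737/511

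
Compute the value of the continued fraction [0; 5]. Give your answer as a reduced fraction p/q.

a_0 = 0: 0/1
a_1 = 5: 1/5

1/5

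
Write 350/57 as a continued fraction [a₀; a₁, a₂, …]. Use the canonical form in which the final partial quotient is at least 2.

[6; 7, 8]

Apply division with remainder until the remainder is 0:
350 ÷ 57 → quotient 6, remainder 8
57 ÷ 8 → quotient 7, remainder 1
8 ÷ 1 → quotient 8, remainder 0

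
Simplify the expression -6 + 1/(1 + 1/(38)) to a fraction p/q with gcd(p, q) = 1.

-196/39

Collapse the nested fraction from the inside out:
Start with 38.
1 + 1/(38/1) = 1 + 1/38 = 39/38
-6 + 1/(39/38) = -6 + 38/39 = -196/39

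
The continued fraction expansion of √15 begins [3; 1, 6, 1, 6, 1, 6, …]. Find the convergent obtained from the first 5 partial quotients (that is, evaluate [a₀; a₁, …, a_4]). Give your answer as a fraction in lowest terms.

Start with 6.
1 + 1/(6/1) = 1 + 1/6 = 7/6
6 + 1/(7/6) = 6 + 6/7 = 48/7
1 + 1/(48/7) = 1 + 7/48 = 55/48
3 + 1/(55/48) = 3 + 48/55 = 213/55

213/55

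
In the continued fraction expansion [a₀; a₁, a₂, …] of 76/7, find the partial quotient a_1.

Repeatedly divide and take the remainder:
76 ÷ 7 → quotient 10, remainder 6
7 ÷ 6 → quotient 1, remainder 1

1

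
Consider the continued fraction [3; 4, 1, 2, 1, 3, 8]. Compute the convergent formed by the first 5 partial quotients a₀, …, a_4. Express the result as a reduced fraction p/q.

Starting at the tail and folding back:
Start with 1.
2 + 1/(1/1) = 2 + 1/1 = 3/1
1 + 1/(3/1) = 1 + 1/3 = 4/3
4 + 1/(4/3) = 4 + 3/4 = 19/4
3 + 1/(19/4) = 3 + 4/19 = 61/19

61/19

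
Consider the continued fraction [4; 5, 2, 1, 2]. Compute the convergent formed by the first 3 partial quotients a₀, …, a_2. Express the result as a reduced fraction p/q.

46/11

Start with 2.
5 + 1/(2/1) = 5 + 1/2 = 11/2
4 + 1/(11/2) = 4 + 2/11 = 46/11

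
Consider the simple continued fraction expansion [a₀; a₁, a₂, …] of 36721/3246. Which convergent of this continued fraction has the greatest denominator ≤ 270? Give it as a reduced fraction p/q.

List convergents until the denominator exceeds the bound:
a_0 = 11: 11/1  (≤ bound)
a_1 = 3: 34/3  (≤ bound)
a_2 = 5: 181/16  (≤ bound)
a_3 = 20: 3654/323  (> 270, stop)

181/16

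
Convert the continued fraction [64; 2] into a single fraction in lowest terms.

129/2

a_0 = 64: 64/1
a_1 = 2: 129/2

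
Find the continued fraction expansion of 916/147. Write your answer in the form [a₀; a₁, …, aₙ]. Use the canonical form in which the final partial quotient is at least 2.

Run the Euclidean algorithm, recording each quotient:
916 ÷ 147 → quotient 6, remainder 34
147 ÷ 34 → quotient 4, remainder 11
34 ÷ 11 → quotient 3, remainder 1
11 ÷ 1 → quotient 11, remainder 0

[6; 4, 3, 11]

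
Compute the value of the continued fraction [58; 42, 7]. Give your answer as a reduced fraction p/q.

17117/295

a_0 = 58: 58/1
a_1 = 42: 2437/42
a_2 = 7: 17117/295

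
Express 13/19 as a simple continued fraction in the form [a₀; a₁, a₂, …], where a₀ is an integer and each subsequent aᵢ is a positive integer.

[0; 1, 2, 6]

Run the Euclidean algorithm, recording each quotient:
13 = 0·19 + 13, so a_0 = 0
19 = 1·13 + 6, so a_1 = 1
13 = 2·6 + 1, so a_2 = 2
6 = 6·1 + 0, so a_3 = 6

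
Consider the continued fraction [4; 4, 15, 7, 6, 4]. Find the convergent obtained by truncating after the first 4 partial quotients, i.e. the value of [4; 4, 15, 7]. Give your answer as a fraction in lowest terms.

Collapse the nested fraction from the inside out:
Start with 7.
15 + 1/(7/1) = 15 + 1/7 = 106/7
4 + 1/(106/7) = 4 + 7/106 = 431/106
4 + 1/(431/106) = 4 + 106/431 = 1830/431

1830/431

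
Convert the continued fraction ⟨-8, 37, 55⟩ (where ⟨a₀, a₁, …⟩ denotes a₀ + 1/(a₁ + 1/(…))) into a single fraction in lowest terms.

-16233/2036

a_0 = -8: -8/1
a_1 = 37: -295/37
a_2 = 55: -16233/2036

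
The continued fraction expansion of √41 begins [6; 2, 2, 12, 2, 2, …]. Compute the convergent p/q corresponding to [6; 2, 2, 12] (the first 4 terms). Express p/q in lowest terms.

a_0 = 6: 6/1
a_1 = 2: 13/2
a_2 = 2: 32/5
a_3 = 12: 397/62

397/62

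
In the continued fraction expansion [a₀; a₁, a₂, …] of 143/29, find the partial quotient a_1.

1

Run the Euclidean algorithm, recording each quotient:
143 ÷ 29 → quotient 4, remainder 27
29 ÷ 27 → quotient 1, remainder 2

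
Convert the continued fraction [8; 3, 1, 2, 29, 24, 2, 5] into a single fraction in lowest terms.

719769/87008

Start with 5.
2 + 1/(5/1) = 2 + 1/5 = 11/5
24 + 1/(11/5) = 24 + 5/11 = 269/11
29 + 1/(269/11) = 29 + 11/269 = 7812/269
2 + 1/(7812/269) = 2 + 269/7812 = 15893/7812
1 + 1/(15893/7812) = 1 + 7812/15893 = 23705/15893
3 + 1/(23705/15893) = 3 + 15893/23705 = 87008/23705
8 + 1/(87008/23705) = 8 + 23705/87008 = 719769/87008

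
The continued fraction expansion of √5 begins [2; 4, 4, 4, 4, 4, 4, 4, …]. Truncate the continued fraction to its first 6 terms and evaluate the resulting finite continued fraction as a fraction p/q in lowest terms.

Compute successive convergents:
a_0 = 2: 2/1
a_1 = 4: 9/4
a_2 = 4: 38/17
a_3 = 4: 161/72
a_4 = 4: 682/305
a_5 = 4: 2889/1292

2889/1292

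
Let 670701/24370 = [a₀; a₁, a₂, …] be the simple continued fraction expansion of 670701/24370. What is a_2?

1

Run the Euclidean algorithm, recording each quotient:
670701 ÷ 24370 → quotient 27, remainder 12711
24370 ÷ 12711 → quotient 1, remainder 11659
12711 ÷ 11659 → quotient 1, remainder 1052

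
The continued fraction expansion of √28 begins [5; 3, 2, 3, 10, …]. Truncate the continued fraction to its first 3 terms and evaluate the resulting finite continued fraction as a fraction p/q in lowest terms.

37/7

Start with 2.
3 + 1/(2/1) = 3 + 1/2 = 7/2
5 + 1/(7/2) = 5 + 2/7 = 37/7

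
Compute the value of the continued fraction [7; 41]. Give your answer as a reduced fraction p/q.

288/41

Start with 41.
7 + 1/(41/1) = 7 + 1/41 = 288/41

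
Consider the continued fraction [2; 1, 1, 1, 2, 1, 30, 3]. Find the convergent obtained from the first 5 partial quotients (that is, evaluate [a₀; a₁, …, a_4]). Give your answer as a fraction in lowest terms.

Start with 2.
1 + 1/(2/1) = 1 + 1/2 = 3/2
1 + 1/(3/2) = 1 + 2/3 = 5/3
1 + 1/(5/3) = 1 + 3/5 = 8/5
2 + 1/(8/5) = 2 + 5/8 = 21/8

21/8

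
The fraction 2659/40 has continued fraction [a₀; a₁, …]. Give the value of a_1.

2

Repeatedly divide and take the remainder:
2659 = 66·40 + 19, so a_0 = 66
40 = 2·19 + 2, so a_1 = 2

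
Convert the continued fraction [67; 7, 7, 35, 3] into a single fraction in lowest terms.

357252/5321

a_0 = 67: 67/1
a_1 = 7: 470/7
a_2 = 7: 3357/50
a_3 = 35: 117965/1757
a_4 = 3: 357252/5321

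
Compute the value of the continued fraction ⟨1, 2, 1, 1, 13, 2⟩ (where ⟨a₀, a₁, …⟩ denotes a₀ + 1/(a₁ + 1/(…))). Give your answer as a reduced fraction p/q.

197/141

Compute successive convergents:
a_0 = 1: 1/1
a_1 = 2: 3/2
a_2 = 1: 4/3
a_3 = 1: 7/5
a_4 = 13: 95/68
a_5 = 2: 197/141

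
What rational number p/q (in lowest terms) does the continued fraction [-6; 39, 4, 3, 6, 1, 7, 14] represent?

Start with 14.
7 + 1/(14/1) = 7 + 1/14 = 99/14
1 + 1/(99/14) = 1 + 14/99 = 113/99
6 + 1/(113/99) = 6 + 99/113 = 777/113
3 + 1/(777/113) = 3 + 113/777 = 2444/777
4 + 1/(2444/777) = 4 + 777/2444 = 10553/2444
39 + 1/(10553/2444) = 39 + 2444/10553 = 414011/10553
-6 + 1/(414011/10553) = -6 + 10553/414011 = -2473513/414011

-2473513/414011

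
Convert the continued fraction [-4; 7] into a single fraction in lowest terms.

-27/7

Start with 7.
-4 + 1/(7/1) = -4 + 1/7 = -27/7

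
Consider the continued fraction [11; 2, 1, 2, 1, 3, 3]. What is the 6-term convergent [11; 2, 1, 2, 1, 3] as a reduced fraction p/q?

466/41

Use the convergent recurrence hₖ = aₖ·hₖ₋₁ + hₖ₋₂ (and likewise for the denominators kₖ):
a_0 = 11: 11/1
a_1 = 2: 23/2
a_2 = 1: 34/3
a_3 = 2: 91/8
a_4 = 1: 125/11
a_5 = 3: 466/41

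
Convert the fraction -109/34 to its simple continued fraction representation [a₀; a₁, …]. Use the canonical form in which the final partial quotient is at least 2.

Repeatedly divide and take the remainder:
-109 = -4·34 + 27, so a_0 = -4
34 = 1·27 + 7, so a_1 = 1
27 = 3·7 + 6, so a_2 = 3
7 = 1·6 + 1, so a_3 = 1
6 = 6·1 + 0, so a_4 = 6

[-4; 1, 3, 1, 6]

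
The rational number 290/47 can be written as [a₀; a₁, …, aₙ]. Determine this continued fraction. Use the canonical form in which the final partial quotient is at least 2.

Run the Euclidean algorithm, recording each quotient:
290 = 6·47 + 8, so a_0 = 6
47 = 5·8 + 7, so a_1 = 5
8 = 1·7 + 1, so a_2 = 1
7 = 7·1 + 0, so a_3 = 7

[6; 5, 1, 7]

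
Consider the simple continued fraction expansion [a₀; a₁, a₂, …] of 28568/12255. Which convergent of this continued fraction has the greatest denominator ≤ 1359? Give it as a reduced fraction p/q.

352/151

a_0 = 2: 2/1  (≤ bound)
a_1 = 3: 7/3  (≤ bound)
a_2 = 50: 352/151  (≤ bound)
a_3 = 10: 3527/1513  (> 1359, stop)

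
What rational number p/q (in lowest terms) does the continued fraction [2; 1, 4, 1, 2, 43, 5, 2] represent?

a_0 = 2: 2/1
a_1 = 1: 3/1
a_2 = 4: 14/5
a_3 = 1: 17/6
a_4 = 2: 48/17
a_5 = 43: 2081/737
a_6 = 5: 10453/3702
a_7 = 2: 22987/8141

22987/8141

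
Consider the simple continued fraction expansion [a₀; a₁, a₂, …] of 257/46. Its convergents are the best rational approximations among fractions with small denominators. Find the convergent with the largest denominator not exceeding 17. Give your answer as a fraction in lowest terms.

List convergents until the denominator exceeds the bound:
a_0 = 5: 5/1  (≤ bound)
a_1 = 1: 6/1  (≤ bound)
a_2 = 1: 11/2  (≤ bound)
a_3 = 2: 28/5  (≤ bound)
a_4 = 2: 67/12  (≤ bound)
a_5 = 1: 95/17  (≤ bound)
a_6 = 2: 257/46  (> 17, stop)

95/17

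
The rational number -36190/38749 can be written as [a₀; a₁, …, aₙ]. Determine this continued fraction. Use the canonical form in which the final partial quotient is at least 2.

⌊-36190/38749⌋ = -1, remainder 2559
⌊38749/2559⌋ = 15, remainder 364
⌊2559/364⌋ = 7, remainder 11
⌊364/11⌋ = 33, remainder 1
⌊11/1⌋ = 11, remainder 0

[-1; 15, 7, 33, 11]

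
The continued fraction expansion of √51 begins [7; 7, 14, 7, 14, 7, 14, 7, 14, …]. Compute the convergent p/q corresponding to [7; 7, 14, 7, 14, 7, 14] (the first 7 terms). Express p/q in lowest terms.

a_0 = 7: 7/1
a_1 = 7: 50/7
a_2 = 14: 707/99
a_3 = 7: 4999/700
a_4 = 14: 70693/9899
a_5 = 7: 499850/69993
a_6 = 14: 7068593/989801

7068593/989801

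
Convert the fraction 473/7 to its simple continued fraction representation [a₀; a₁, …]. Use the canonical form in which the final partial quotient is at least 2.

[67; 1, 1, 3]

Apply division with remainder until the remainder is 0:
473 ÷ 7 → quotient 67, remainder 4
7 ÷ 4 → quotient 1, remainder 3
4 ÷ 3 → quotient 1, remainder 1
3 ÷ 1 → quotient 3, remainder 0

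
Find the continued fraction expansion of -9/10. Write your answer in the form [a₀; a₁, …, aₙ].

Apply division with remainder until the remainder is 0:
⌊-9/10⌋ = -1, remainder 1
⌊10/1⌋ = 10, remainder 0

[-1; 10]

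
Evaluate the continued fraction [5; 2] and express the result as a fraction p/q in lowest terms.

11/2

Work from the innermost term outward:
Start with 2.
5 + 1/(2/1) = 5 + 1/2 = 11/2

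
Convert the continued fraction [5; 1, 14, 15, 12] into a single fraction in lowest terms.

Work from the innermost term outward:
Start with 12.
15 + 1/(12/1) = 15 + 1/12 = 181/12
14 + 1/(181/12) = 14 + 12/181 = 2546/181
1 + 1/(2546/181) = 1 + 181/2546 = 2727/2546
5 + 1/(2727/2546) = 5 + 2546/2727 = 16181/2727

16181/2727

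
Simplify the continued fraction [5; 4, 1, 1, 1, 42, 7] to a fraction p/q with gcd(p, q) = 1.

21864/4193

Collapse the nested fraction from the inside out:
Start with 7.
42 + 1/(7/1) = 42 + 1/7 = 295/7
1 + 1/(295/7) = 1 + 7/295 = 302/295
1 + 1/(302/295) = 1 + 295/302 = 597/302
1 + 1/(597/302) = 1 + 302/597 = 899/597
4 + 1/(899/597) = 4 + 597/899 = 4193/899
5 + 1/(4193/899) = 5 + 899/4193 = 21864/4193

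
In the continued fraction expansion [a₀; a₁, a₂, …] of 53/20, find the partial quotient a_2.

Repeatedly divide and take the remainder:
53 = 2·20 + 13, so a_0 = 2
20 = 1·13 + 7, so a_1 = 1
13 = 1·7 + 6, so a_2 = 1

1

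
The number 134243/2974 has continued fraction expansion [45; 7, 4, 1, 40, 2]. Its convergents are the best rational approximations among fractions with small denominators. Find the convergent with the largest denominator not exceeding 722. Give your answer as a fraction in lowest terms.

1625/36

List convergents until the denominator exceeds the bound:
a_0 = 45: 45/1  (≤ bound)
a_1 = 7: 316/7  (≤ bound)
a_2 = 4: 1309/29  (≤ bound)
a_3 = 1: 1625/36  (≤ bound)
a_4 = 40: 66309/1469  (> 722, stop)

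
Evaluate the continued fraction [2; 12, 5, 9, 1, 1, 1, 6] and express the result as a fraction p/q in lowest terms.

Compute successive convergents:
a_0 = 2: 2/1
a_1 = 12: 25/12
a_2 = 5: 127/61
a_3 = 9: 1168/561
a_4 = 1: 1295/622
a_5 = 1: 2463/1183
a_6 = 1: 3758/1805
a_7 = 6: 25011/12013

25011/12013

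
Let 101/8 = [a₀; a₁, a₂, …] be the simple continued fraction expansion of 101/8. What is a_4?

2

101 = 12·8 + 5, so a_0 = 12
8 = 1·5 + 3, so a_1 = 1
5 = 1·3 + 2, so a_2 = 1
3 = 1·2 + 1, so a_3 = 1
2 = 2·1 + 0, so a_4 = 2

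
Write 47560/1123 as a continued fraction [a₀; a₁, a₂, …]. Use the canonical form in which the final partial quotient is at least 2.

[42; 2, 1, 5, 1, 2, 9, 2]

47560 ÷ 1123 → quotient 42, remainder 394
1123 ÷ 394 → quotient 2, remainder 335
394 ÷ 335 → quotient 1, remainder 59
335 ÷ 59 → quotient 5, remainder 40
59 ÷ 40 → quotient 1, remainder 19
40 ÷ 19 → quotient 2, remainder 2
19 ÷ 2 → quotient 9, remainder 1
2 ÷ 1 → quotient 2, remainder 0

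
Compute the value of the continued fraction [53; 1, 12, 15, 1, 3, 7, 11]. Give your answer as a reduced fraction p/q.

3585532/66493

a_0 = 53: 53/1
a_1 = 1: 54/1
a_2 = 12: 701/13
a_3 = 15: 10569/196
a_4 = 1: 11270/209
a_5 = 3: 44379/823
a_6 = 7: 321923/5970
a_7 = 11: 3585532/66493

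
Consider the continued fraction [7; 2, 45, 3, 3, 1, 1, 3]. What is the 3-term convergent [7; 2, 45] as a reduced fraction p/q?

Use the convergent recurrence hₖ = aₖ·hₖ₋₁ + hₖ₋₂ (and likewise for the denominators kₖ):
a_0 = 7: 7/1
a_1 = 2: 15/2
a_2 = 45: 682/91

682/91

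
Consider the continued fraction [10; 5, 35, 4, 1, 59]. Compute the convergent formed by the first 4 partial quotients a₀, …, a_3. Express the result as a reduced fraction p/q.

a_0 = 10: 10/1
a_1 = 5: 51/5
a_2 = 35: 1795/176
a_3 = 4: 7231/709

7231/709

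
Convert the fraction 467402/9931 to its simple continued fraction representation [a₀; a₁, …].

⌊467402/9931⌋ = 47, remainder 645
⌊9931/645⌋ = 15, remainder 256
⌊645/256⌋ = 2, remainder 133
⌊256/133⌋ = 1, remainder 123
⌊133/123⌋ = 1, remainder 10
⌊123/10⌋ = 12, remainder 3
⌊10/3⌋ = 3, remainder 1
⌊3/1⌋ = 3, remainder 0

[47; 15, 2, 1, 1, 12, 3, 3]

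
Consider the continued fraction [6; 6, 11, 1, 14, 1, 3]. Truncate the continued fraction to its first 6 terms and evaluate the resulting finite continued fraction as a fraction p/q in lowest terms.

7163/1162

Compute successive convergents:
a_0 = 6: 6/1
a_1 = 6: 37/6
a_2 = 11: 413/67
a_3 = 1: 450/73
a_4 = 14: 6713/1089
a_5 = 1: 7163/1162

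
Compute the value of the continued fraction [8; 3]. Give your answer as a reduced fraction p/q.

25/3

Start with 3.
8 + 1/(3/1) = 8 + 1/3 = 25/3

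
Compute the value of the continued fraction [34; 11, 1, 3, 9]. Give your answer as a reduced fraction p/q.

Work from the innermost term outward:
Start with 9.
3 + 1/(9/1) = 3 + 1/9 = 28/9
1 + 1/(28/9) = 1 + 9/28 = 37/28
11 + 1/(37/28) = 11 + 28/37 = 435/37
34 + 1/(435/37) = 34 + 37/435 = 14827/435

14827/435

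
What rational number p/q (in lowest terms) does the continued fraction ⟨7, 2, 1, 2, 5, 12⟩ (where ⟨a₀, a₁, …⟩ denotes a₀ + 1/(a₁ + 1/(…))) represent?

Work from the innermost term outward:
Start with 12.
5 + 1/(12/1) = 5 + 1/12 = 61/12
2 + 1/(61/12) = 2 + 12/61 = 134/61
1 + 1/(134/61) = 1 + 61/134 = 195/134
2 + 1/(195/134) = 2 + 134/195 = 524/195
7 + 1/(524/195) = 7 + 195/524 = 3863/524

3863/524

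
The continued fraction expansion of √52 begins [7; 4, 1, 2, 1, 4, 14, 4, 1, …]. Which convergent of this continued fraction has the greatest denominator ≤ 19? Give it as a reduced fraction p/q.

List convergents until the denominator exceeds the bound:
a_0 = 7: 7/1  (≤ bound)
a_1 = 4: 29/4  (≤ bound)
a_2 = 1: 36/5  (≤ bound)
a_3 = 2: 101/14  (≤ bound)
a_4 = 1: 137/19  (≤ bound)
a_5 = 4: 649/90  (> 19, stop)

137/19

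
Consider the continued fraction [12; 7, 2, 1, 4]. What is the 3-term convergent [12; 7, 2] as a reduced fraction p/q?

182/15

Starting at the tail and folding back:
Start with 2.
7 + 1/(2/1) = 7 + 1/2 = 15/2
12 + 1/(15/2) = 12 + 2/15 = 182/15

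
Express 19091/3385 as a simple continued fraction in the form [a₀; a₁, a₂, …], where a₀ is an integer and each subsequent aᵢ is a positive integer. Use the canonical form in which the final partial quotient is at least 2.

Apply division with remainder until the remainder is 0:
19091 = 5·3385 + 2166, so a_0 = 5
3385 = 1·2166 + 1219, so a_1 = 1
2166 = 1·1219 + 947, so a_2 = 1
1219 = 1·947 + 272, so a_3 = 1
947 = 3·272 + 131, so a_4 = 3
272 = 2·131 + 10, so a_5 = 2
131 = 13·10 + 1, so a_6 = 13
10 = 10·1 + 0, so a_7 = 10

[5; 1, 1, 1, 3, 2, 13, 10]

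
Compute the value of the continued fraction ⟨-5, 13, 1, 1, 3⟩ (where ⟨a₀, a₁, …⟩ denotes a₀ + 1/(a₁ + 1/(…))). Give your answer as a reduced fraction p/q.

Start with 3.
1 + 1/(3/1) = 1 + 1/3 = 4/3
1 + 1/(4/3) = 1 + 3/4 = 7/4
13 + 1/(7/4) = 13 + 4/7 = 95/7
-5 + 1/(95/7) = -5 + 7/95 = -468/95

-468/95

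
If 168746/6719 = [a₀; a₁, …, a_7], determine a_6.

Run the Euclidean algorithm, recording each quotient:
168746 ÷ 6719 → quotient 25, remainder 771
6719 ÷ 771 → quotient 8, remainder 551
771 ÷ 551 → quotient 1, remainder 220
551 ÷ 220 → quotient 2, remainder 111
220 ÷ 111 → quotient 1, remainder 109
111 ÷ 109 → quotient 1, remainder 2
109 ÷ 2 → quotient 54, remainder 1

54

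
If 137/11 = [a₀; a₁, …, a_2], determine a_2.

137 = 12·11 + 5, so a_0 = 12
11 = 2·5 + 1, so a_1 = 2
5 = 5·1 + 0, so a_2 = 5

5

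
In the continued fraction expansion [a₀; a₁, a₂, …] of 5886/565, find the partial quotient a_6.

Repeatedly divide and take the remainder:
5886 ÷ 565 → quotient 10, remainder 236
565 ÷ 236 → quotient 2, remainder 93
236 ÷ 93 → quotient 2, remainder 50
93 ÷ 50 → quotient 1, remainder 43
50 ÷ 43 → quotient 1, remainder 7
43 ÷ 7 → quotient 6, remainder 1
7 ÷ 1 → quotient 7, remainder 0

7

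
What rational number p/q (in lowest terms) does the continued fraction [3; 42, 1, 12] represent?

a_0 = 3: 3/1
a_1 = 42: 127/42
a_2 = 1: 130/43
a_3 = 12: 1687/558

1687/558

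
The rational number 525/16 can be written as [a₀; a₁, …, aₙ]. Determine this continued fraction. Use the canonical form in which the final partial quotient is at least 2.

525 = 32·16 + 13, so a_0 = 32
16 = 1·13 + 3, so a_1 = 1
13 = 4·3 + 1, so a_2 = 4
3 = 3·1 + 0, so a_3 = 3

[32; 1, 4, 3]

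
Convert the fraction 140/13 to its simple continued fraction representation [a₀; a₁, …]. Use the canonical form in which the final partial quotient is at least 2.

[10; 1, 3, 3]

⌊140/13⌋ = 10, remainder 10
⌊13/10⌋ = 1, remainder 3
⌊10/3⌋ = 3, remainder 1
⌊3/1⌋ = 3, remainder 0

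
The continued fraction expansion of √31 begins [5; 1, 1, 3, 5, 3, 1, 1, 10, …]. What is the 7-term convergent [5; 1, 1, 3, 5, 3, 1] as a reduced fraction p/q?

863/155

Start with 1.
3 + 1/(1/1) = 3 + 1/1 = 4/1
5 + 1/(4/1) = 5 + 1/4 = 21/4
3 + 1/(21/4) = 3 + 4/21 = 67/21
1 + 1/(67/21) = 1 + 21/67 = 88/67
1 + 1/(88/67) = 1 + 67/88 = 155/88
5 + 1/(155/88) = 5 + 88/155 = 863/155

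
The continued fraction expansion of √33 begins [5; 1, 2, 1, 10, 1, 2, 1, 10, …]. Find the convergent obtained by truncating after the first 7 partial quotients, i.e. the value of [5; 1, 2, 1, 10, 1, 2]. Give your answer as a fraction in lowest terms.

Compute successive convergents:
a_0 = 5: 5/1
a_1 = 1: 6/1
a_2 = 2: 17/3
a_3 = 1: 23/4
a_4 = 10: 247/43
a_5 = 1: 270/47
a_6 = 2: 787/137

787/137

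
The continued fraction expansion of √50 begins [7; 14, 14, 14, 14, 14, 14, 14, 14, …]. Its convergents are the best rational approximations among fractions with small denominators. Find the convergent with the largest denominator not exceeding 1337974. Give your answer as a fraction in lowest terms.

3880899/548842

a_0 = 7: 7/1  (≤ bound)
a_1 = 14: 99/14  (≤ bound)
a_2 = 14: 1393/197  (≤ bound)
a_3 = 14: 19601/2772  (≤ bound)
a_4 = 14: 275807/39005  (≤ bound)
a_5 = 14: 3880899/548842  (≤ bound)
a_6 = 14: 54608393/7722793  (> 1337974, stop)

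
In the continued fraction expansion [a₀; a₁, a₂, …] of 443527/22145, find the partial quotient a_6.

5

Repeatedly divide and take the remainder:
443527 ÷ 22145 → quotient 20, remainder 627
22145 ÷ 627 → quotient 35, remainder 200
627 ÷ 200 → quotient 3, remainder 27
200 ÷ 27 → quotient 7, remainder 11
27 ÷ 11 → quotient 2, remainder 5
11 ÷ 5 → quotient 2, remainder 1
5 ÷ 1 → quotient 5, remainder 0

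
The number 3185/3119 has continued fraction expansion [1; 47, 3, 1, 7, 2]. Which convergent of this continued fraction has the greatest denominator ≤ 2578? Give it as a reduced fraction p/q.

a_0 = 1: 1/1  (≤ bound)
a_1 = 47: 48/47  (≤ bound)
a_2 = 3: 145/142  (≤ bound)
a_3 = 1: 193/189  (≤ bound)
a_4 = 7: 1496/1465  (≤ bound)
a_5 = 2: 3185/3119  (> 2578, stop)

1496/1465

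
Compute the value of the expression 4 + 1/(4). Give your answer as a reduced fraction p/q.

a_0 = 4: 4/1
a_1 = 4: 17/4

17/4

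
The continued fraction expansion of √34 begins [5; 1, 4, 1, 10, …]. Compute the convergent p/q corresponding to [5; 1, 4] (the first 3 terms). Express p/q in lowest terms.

Collapse the nested fraction from the inside out:
Start with 4.
1 + 1/(4/1) = 1 + 1/4 = 5/4
5 + 1/(5/4) = 5 + 4/5 = 29/5

29/5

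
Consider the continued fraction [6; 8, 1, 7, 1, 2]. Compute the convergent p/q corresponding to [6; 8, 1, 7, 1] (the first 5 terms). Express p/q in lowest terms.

Collapse the nested fraction from the inside out:
Start with 1.
7 + 1/(1/1) = 7 + 1/1 = 8/1
1 + 1/(8/1) = 1 + 1/8 = 9/8
8 + 1/(9/8) = 8 + 8/9 = 80/9
6 + 1/(80/9) = 6 + 9/80 = 489/80

489/80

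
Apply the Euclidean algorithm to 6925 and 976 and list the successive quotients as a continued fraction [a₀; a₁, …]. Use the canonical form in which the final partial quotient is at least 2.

6925 ÷ 976 → quotient 7, remainder 93
976 ÷ 93 → quotient 10, remainder 46
93 ÷ 46 → quotient 2, remainder 1
46 ÷ 1 → quotient 46, remainder 0

[7; 10, 2, 46]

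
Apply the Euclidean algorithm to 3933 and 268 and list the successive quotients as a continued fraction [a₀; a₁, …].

Apply division with remainder until the remainder is 0:
3933 = 14·268 + 181, so a_0 = 14
268 = 1·181 + 87, so a_1 = 1
181 = 2·87 + 7, so a_2 = 2
87 = 12·7 + 3, so a_3 = 12
7 = 2·3 + 1, so a_4 = 2
3 = 3·1 + 0, so a_5 = 3

[14; 1, 2, 12, 2, 3]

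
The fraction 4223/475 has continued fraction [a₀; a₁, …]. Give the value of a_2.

8

⌊4223/475⌋ = 8, remainder 423
⌊475/423⌋ = 1, remainder 52
⌊423/52⌋ = 8, remainder 7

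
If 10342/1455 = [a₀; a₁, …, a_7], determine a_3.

⌊10342/1455⌋ = 7, remainder 157
⌊1455/157⌋ = 9, remainder 42
⌊157/42⌋ = 3, remainder 31
⌊42/31⌋ = 1, remainder 11

1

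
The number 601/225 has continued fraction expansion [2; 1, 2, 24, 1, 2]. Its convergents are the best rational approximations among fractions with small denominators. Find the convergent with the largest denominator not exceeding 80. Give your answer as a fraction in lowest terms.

List convergents until the denominator exceeds the bound:
a_0 = 2: 2/1  (≤ bound)
a_1 = 1: 3/1  (≤ bound)
a_2 = 2: 8/3  (≤ bound)
a_3 = 24: 195/73  (≤ bound)
a_4 = 1: 203/76  (≤ bound)
a_5 = 2: 601/225  (> 80, stop)

203/76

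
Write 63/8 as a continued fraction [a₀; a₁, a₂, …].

Repeatedly divide and take the remainder:
⌊63/8⌋ = 7, remainder 7
⌊8/7⌋ = 1, remainder 1
⌊7/1⌋ = 7, remainder 0

[7; 1, 7]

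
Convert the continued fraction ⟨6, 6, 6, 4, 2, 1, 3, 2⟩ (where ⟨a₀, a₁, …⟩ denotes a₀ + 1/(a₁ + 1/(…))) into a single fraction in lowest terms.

25777/4183

Start with 2.
3 + 1/(2/1) = 3 + 1/2 = 7/2
1 + 1/(7/2) = 1 + 2/7 = 9/7
2 + 1/(9/7) = 2 + 7/9 = 25/9
4 + 1/(25/9) = 4 + 9/25 = 109/25
6 + 1/(109/25) = 6 + 25/109 = 679/109
6 + 1/(679/109) = 6 + 109/679 = 4183/679
6 + 1/(4183/679) = 6 + 679/4183 = 25777/4183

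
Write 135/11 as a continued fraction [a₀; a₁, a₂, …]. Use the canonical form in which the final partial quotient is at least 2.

⌊135/11⌋ = 12, remainder 3
⌊11/3⌋ = 3, remainder 2
⌊3/2⌋ = 1, remainder 1
⌊2/1⌋ = 2, remainder 0

[12; 3, 1, 2]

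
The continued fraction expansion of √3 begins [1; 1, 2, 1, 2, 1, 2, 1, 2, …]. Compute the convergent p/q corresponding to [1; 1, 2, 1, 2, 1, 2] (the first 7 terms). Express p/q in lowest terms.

71/41

Starting at the tail and folding back:
Start with 2.
1 + 1/(2/1) = 1 + 1/2 = 3/2
2 + 1/(3/2) = 2 + 2/3 = 8/3
1 + 1/(8/3) = 1 + 3/8 = 11/8
2 + 1/(11/8) = 2 + 8/11 = 30/11
1 + 1/(30/11) = 1 + 11/30 = 41/30
1 + 1/(41/30) = 1 + 30/41 = 71/41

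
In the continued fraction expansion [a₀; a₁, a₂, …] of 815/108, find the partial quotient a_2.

1

Run the Euclidean algorithm, recording each quotient:
⌊815/108⌋ = 7, remainder 59
⌊108/59⌋ = 1, remainder 49
⌊59/49⌋ = 1, remainder 10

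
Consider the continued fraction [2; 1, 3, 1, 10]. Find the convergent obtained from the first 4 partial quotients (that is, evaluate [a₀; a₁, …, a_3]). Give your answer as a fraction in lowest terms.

a_0 = 2: 2/1
a_1 = 1: 3/1
a_2 = 3: 11/4
a_3 = 1: 14/5

14/5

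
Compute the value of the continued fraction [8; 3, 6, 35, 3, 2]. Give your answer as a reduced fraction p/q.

39201/4714

Compute successive convergents:
a_0 = 8: 8/1
a_1 = 3: 25/3
a_2 = 6: 158/19
a_3 = 35: 5555/668
a_4 = 3: 16823/2023
a_5 = 2: 39201/4714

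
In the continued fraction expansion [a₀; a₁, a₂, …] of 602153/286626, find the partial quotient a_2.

Repeatedly divide and take the remainder:
602153 ÷ 286626 → quotient 2, remainder 28901
286626 ÷ 28901 → quotient 9, remainder 26517
28901 ÷ 26517 → quotient 1, remainder 2384

1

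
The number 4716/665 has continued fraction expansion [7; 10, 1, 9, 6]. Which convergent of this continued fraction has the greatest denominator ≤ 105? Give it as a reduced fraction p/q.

78/11

List convergents until the denominator exceeds the bound:
a_0 = 7: 7/1  (≤ bound)
a_1 = 10: 71/10  (≤ bound)
a_2 = 1: 78/11  (≤ bound)
a_3 = 9: 773/109  (> 105, stop)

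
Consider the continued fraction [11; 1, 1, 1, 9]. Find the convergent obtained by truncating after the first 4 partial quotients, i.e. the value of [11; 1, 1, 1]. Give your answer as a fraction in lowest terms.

35/3

Start with 1.
1 + 1/(1/1) = 1 + 1/1 = 2/1
1 + 1/(2/1) = 1 + 1/2 = 3/2
11 + 1/(3/2) = 11 + 2/3 = 35/3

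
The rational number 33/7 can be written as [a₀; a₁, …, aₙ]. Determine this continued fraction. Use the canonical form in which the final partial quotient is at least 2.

[4; 1, 2, 2]

Run the Euclidean algorithm, recording each quotient:
⌊33/7⌋ = 4, remainder 5
⌊7/5⌋ = 1, remainder 2
⌊5/2⌋ = 2, remainder 1
⌊2/1⌋ = 2, remainder 0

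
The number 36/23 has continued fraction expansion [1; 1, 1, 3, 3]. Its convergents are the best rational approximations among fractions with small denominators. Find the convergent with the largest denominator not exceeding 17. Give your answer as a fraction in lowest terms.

11/7

a_0 = 1: 1/1  (≤ bound)
a_1 = 1: 2/1  (≤ bound)
a_2 = 1: 3/2  (≤ bound)
a_3 = 3: 11/7  (≤ bound)
a_4 = 3: 36/23  (> 17, stop)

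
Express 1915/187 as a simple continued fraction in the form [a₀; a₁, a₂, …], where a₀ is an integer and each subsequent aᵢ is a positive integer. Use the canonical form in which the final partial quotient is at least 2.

1915 ÷ 187 → quotient 10, remainder 45
187 ÷ 45 → quotient 4, remainder 7
45 ÷ 7 → quotient 6, remainder 3
7 ÷ 3 → quotient 2, remainder 1
3 ÷ 1 → quotient 3, remainder 0

[10; 4, 6, 2, 3]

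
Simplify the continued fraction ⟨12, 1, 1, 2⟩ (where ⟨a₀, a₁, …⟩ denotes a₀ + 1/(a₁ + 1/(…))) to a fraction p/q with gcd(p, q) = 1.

63/5

Start with 2.
1 + 1/(2/1) = 1 + 1/2 = 3/2
1 + 1/(3/2) = 1 + 2/3 = 5/3
12 + 1/(5/3) = 12 + 3/5 = 63/5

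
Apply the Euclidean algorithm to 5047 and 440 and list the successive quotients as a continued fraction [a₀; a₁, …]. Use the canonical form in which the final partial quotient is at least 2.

[11; 2, 7, 1, 25]

Apply division with remainder until the remainder is 0:
⌊5047/440⌋ = 11, remainder 207
⌊440/207⌋ = 2, remainder 26
⌊207/26⌋ = 7, remainder 25
⌊26/25⌋ = 1, remainder 1
⌊25/1⌋ = 25, remainder 0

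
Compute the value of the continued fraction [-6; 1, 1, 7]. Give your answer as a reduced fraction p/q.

-82/15

Compute successive convergents:
a_0 = -6: -6/1
a_1 = 1: -5/1
a_2 = 1: -11/2
a_3 = 7: -82/15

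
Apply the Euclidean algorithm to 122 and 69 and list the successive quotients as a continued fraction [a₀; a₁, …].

[1; 1, 3, 3, 5]

Apply division with remainder until the remainder is 0:
⌊122/69⌋ = 1, remainder 53
⌊69/53⌋ = 1, remainder 16
⌊53/16⌋ = 3, remainder 5
⌊16/5⌋ = 3, remainder 1
⌊5/1⌋ = 5, remainder 0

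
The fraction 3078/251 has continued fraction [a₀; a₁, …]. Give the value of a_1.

Run the Euclidean algorithm, recording each quotient:
3078 ÷ 251 → quotient 12, remainder 66
251 ÷ 66 → quotient 3, remainder 53

3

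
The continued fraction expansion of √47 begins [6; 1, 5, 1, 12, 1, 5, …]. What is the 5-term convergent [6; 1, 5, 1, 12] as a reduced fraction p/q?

a_0 = 6: 6/1
a_1 = 1: 7/1
a_2 = 5: 41/6
a_3 = 1: 48/7
a_4 = 12: 617/90

617/90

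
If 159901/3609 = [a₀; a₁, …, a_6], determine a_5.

7

159901 = 44·3609 + 1105, so a_0 = 44
3609 = 3·1105 + 294, so a_1 = 3
1105 = 3·294 + 223, so a_2 = 3
294 = 1·223 + 71, so a_3 = 1
223 = 3·71 + 10, so a_4 = 3
71 = 7·10 + 1, so a_5 = 7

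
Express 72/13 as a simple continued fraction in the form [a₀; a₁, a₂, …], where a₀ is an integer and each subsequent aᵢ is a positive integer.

Apply division with remainder until the remainder is 0:
⌊72/13⌋ = 5, remainder 7
⌊13/7⌋ = 1, remainder 6
⌊7/6⌋ = 1, remainder 1
⌊6/1⌋ = 6, remainder 0

[5; 1, 1, 6]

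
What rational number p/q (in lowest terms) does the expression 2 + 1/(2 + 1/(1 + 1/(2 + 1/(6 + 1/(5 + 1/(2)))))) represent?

Use the convergent recurrence hₖ = aₖ·hₖ₋₁ + hₖ₋₂ (and likewise for the denominators kₖ):
a_0 = 2: 2/1
a_1 = 2: 5/2
a_2 = 1: 7/3
a_3 = 2: 19/8
a_4 = 6: 121/51
a_5 = 5: 624/263
a_6 = 2: 1369/577

1369/577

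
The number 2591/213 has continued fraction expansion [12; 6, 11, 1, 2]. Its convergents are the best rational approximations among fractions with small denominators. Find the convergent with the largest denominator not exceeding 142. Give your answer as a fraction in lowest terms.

888/73

a_0 = 12: 12/1  (≤ bound)
a_1 = 6: 73/6  (≤ bound)
a_2 = 11: 815/67  (≤ bound)
a_3 = 1: 888/73  (≤ bound)
a_4 = 2: 2591/213  (> 142, stop)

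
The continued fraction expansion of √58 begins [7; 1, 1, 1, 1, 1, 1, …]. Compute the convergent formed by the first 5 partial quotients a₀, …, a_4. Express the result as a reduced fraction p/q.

Start with 1.
1 + 1/(1/1) = 1 + 1/1 = 2/1
1 + 1/(2/1) = 1 + 1/2 = 3/2
1 + 1/(3/2) = 1 + 2/3 = 5/3
7 + 1/(5/3) = 7 + 3/5 = 38/5

38/5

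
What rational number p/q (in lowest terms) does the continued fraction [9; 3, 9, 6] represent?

a_0 = 9: 9/1
a_1 = 3: 28/3
a_2 = 9: 261/28
a_3 = 6: 1594/171

1594/171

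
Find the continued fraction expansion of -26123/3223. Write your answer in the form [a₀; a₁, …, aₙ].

-26123 = -9·3223 + 2884, so a_0 = -9
3223 = 1·2884 + 339, so a_1 = 1
2884 = 8·339 + 172, so a_2 = 8
339 = 1·172 + 167, so a_3 = 1
172 = 1·167 + 5, so a_4 = 1
167 = 33·5 + 2, so a_5 = 33
5 = 2·2 + 1, so a_6 = 2
2 = 2·1 + 0, so a_7 = 2

[-9; 1, 8, 1, 1, 33, 2, 2]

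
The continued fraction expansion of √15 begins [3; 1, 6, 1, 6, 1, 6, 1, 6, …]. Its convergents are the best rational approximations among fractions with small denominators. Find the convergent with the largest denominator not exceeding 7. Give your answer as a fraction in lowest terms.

27/7

List convergents until the denominator exceeds the bound:
a_0 = 3: 3/1  (≤ bound)
a_1 = 1: 4/1  (≤ bound)
a_2 = 6: 27/7  (≤ bound)
a_3 = 1: 31/8  (> 7, stop)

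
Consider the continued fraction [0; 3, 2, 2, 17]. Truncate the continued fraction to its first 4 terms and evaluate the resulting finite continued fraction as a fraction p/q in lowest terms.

Start with 2.
2 + 1/(2/1) = 2 + 1/2 = 5/2
3 + 1/(5/2) = 3 + 2/5 = 17/5
0 + 1/(17/5) = 0 + 5/17 = 5/17

5/17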